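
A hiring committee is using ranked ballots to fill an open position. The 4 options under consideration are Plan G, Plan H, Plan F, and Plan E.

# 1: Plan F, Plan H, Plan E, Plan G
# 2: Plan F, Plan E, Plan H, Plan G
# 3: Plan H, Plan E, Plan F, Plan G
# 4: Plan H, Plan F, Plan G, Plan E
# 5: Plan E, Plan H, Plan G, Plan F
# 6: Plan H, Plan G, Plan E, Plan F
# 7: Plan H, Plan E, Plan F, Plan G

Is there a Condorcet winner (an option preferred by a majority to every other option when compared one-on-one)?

Head-to-head results (7 voters total):
Plan G vs Plan H: Plan H wins 7–0.
Plan G vs Plan F: Plan F wins 5–2.
Plan G vs Plan E: Plan E wins 5–2.
Plan H vs Plan F: Plan H wins 5–2.
Plan H vs Plan E: Plan H wins 5–2.
Plan F vs Plan E: Plan E wins 4–3.
Plan H beats each rival — Plan G (7–0), Plan F (5–2), Plan E (5–2) — so Plan H is the Condorcet winner.

Yes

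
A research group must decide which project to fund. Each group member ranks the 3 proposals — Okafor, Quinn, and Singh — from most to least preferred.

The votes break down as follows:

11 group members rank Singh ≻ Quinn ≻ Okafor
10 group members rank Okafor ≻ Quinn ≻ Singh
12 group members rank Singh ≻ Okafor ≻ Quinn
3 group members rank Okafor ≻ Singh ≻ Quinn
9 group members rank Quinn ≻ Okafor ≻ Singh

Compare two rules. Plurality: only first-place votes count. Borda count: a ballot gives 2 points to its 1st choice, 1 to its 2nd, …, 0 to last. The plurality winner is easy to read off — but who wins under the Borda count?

Plurality first-place counts: Okafor 13, Quinn 9, Singh 23 → Singh.
Borda totals: Okafor 47, Quinn 39, Singh 49 → Singh.

Singh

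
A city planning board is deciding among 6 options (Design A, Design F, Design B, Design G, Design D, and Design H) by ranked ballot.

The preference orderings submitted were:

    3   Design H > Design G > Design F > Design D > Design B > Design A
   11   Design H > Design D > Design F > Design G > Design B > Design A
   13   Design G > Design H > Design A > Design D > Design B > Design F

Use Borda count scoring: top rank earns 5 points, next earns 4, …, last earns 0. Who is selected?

Borda scores:
  Design A: 3·0 + 11·0 + 13·3 = 39
  Design F: 3·3 + 11·3 + 13·0 = 42
  Design B: 3·1 + 11·1 + 13·1 = 27
  Design G: 3·4 + 11·2 + 13·5 = 99
  Design D: 3·2 + 11·4 + 13·2 = 76
  Design H: 3·5 + 11·5 + 13·4 = 122
Design H has the highest total.

Design H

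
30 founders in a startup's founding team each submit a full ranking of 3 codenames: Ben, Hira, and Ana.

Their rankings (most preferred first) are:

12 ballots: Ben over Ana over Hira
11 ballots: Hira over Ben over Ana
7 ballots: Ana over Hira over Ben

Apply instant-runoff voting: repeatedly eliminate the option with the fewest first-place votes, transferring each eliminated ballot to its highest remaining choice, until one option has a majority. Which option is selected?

Hira

Round 1: Ben 12, Hira 11, Ana 7. Ana has the fewest and is eliminated.
Round 2: Hira 18, Ben 12. Hira has a majority.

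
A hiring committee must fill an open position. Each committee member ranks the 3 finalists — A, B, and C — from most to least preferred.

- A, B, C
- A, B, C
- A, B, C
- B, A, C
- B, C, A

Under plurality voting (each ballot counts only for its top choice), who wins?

First-place vote totals:
  A: 3
  B: 2
  C: 0
A has the most first-place votes.

A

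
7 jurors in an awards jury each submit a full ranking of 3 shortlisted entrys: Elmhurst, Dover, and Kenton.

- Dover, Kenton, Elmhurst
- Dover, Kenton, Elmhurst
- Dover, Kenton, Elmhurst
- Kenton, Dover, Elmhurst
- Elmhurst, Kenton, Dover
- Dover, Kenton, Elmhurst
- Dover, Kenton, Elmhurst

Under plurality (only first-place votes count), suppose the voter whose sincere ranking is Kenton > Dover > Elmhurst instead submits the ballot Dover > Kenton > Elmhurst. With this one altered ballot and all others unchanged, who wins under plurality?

First-place totals with the altered ballot: Elmhurst 1, Dover 6, Kenton 0.
The winner is unchanged: still Dover.

Dover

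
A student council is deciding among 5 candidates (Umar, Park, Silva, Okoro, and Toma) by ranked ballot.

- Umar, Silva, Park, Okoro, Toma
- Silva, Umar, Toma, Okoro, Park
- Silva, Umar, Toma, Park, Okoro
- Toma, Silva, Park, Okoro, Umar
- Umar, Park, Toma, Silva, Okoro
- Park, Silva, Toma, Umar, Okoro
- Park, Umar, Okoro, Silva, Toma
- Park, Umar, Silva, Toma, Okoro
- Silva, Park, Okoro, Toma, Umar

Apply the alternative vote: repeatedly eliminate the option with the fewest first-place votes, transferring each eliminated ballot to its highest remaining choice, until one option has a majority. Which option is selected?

Silva

Round 1: Park 3, Silva 3, Umar 2, Toma 1, Okoro 0. Okoro has the fewest and is eliminated.
Round 2: Park 3, Silva 3, Umar 2, Toma 1. Toma has the fewest and is eliminated.
Round 3: Silva 4, Park 3, Umar 2. Umar has the fewest and is eliminated.
Round 4: Silva 5, Park 4. Silva has a majority.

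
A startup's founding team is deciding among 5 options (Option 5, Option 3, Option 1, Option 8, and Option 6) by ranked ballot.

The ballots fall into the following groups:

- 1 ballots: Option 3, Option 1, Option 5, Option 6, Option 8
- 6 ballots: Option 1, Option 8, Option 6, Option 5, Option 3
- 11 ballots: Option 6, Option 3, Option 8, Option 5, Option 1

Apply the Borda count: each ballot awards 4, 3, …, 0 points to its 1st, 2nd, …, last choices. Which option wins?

Option 6

Borda scores:
  Option 5: 2 + 6·1 + 11·1 = 19
  Option 3: 4 + 6·0 + 11·3 = 37
  Option 1: 3 + 6·4 + 11·0 = 27
  Option 8: 0 + 6·3 + 11·2 = 40
  Option 6: 1 + 6·2 + 11·4 = 57
Option 6 has the highest total.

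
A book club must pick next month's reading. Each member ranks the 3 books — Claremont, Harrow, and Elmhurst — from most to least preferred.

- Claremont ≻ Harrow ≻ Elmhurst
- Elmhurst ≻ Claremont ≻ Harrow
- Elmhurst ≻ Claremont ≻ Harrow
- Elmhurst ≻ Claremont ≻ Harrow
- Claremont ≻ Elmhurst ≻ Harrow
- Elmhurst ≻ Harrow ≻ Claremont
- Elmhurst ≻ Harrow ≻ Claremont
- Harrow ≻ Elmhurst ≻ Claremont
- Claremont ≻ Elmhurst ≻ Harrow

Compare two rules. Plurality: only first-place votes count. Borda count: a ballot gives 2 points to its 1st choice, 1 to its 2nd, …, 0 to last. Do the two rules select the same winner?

Plurality first-place counts: Claremont 3, Harrow 1, Elmhurst 5 → Elmhurst.
Borda totals: Claremont 9, Harrow 5, Elmhurst 13 → Elmhurst.
The two rules agree on Elmhurst.

Yes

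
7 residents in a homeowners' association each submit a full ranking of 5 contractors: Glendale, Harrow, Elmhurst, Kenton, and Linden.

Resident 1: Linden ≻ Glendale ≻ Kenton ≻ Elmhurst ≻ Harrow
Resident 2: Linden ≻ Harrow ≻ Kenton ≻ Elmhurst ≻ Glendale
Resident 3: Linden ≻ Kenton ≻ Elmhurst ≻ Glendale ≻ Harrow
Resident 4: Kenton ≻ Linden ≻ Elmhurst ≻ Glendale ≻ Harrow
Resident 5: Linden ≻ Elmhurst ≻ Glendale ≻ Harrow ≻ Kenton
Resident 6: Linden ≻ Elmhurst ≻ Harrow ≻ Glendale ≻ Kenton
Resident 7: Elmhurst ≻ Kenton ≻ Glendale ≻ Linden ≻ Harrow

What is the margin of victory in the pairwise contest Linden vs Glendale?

Ballots ranking Linden above Glendale: 6.
Ballots ranking Glendale above Linden: 1.
Linden wins 6–1, a margin of 5.

5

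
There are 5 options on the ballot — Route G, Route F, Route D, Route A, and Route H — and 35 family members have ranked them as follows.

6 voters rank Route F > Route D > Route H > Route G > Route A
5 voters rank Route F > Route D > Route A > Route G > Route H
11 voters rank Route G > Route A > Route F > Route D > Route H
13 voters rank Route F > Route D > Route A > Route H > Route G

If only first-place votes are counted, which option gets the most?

Route F

First-place vote totals:
  Route G: 11
  Route F: 24
  Route D: 0
  Route A: 0
  Route H: 0
Route F has the most first-place votes.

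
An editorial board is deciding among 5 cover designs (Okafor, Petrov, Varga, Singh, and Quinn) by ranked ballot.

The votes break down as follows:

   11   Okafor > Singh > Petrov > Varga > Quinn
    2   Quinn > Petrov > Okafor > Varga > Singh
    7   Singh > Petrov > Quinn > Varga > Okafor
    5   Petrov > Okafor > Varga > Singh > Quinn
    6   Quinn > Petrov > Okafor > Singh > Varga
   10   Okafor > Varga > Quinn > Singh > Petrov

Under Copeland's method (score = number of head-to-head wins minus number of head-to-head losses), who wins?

Pairwise results:
  Okafor vs Petrov: Okafor wins 21–20.
  Okafor vs Varga: Okafor wins 34–7.
  Okafor vs Singh: Okafor wins 34–7.
  Okafor vs Quinn: Okafor wins 26–15.
  Petrov vs Varga: Petrov wins 31–10.
  Petrov vs Singh: Singh wins 28–13.
  Petrov vs Quinn: Petrov wins 23–18.
  Varga vs Singh: Singh wins 24–17.
  Varga vs Quinn: Varga wins 26–15.
  Singh vs Quinn: Singh wins 23–18.
Copeland scores (wins − losses):
  Okafor: 4 − 0 = 4
  Petrov: 2 − 2 = 0
  Varga: 1 − 3 = -2
  Singh: 3 − 1 = 2
  Quinn: 0 − 4 = -4
Okafor has the best Copeland score.

Okafor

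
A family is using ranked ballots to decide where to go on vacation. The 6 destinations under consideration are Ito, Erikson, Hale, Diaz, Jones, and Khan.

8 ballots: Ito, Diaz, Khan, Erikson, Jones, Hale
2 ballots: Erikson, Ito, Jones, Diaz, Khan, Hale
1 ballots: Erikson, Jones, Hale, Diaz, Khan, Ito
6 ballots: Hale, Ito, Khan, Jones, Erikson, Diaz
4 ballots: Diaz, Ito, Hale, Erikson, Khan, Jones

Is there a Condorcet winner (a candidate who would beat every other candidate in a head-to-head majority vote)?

Yes

Head-to-head results (21 voters total):
Ito vs Erikson: Ito wins 18–3.
Ito vs Hale: Ito wins 14–7.
Ito vs Diaz: Ito wins 16–5.
Ito vs Jones: Ito wins 20–1.
Ito vs Khan: Ito wins 20–1.
Erikson vs Hale: Erikson wins 11–10.
Erikson vs Diaz: Diaz wins 12–9.
Erikson vs Jones: Erikson wins 15–6.
Erikson vs Khan: Khan wins 14–7.
Hale vs Diaz: Diaz wins 14–7.
Hale vs Jones: Jones wins 11–10.
Hale vs Khan: Hale wins 11–10.
Diaz vs Jones: Diaz wins 12–9.
Diaz vs Khan: Diaz wins 15–6.
Jones vs Khan: Khan wins 18–3.
Ito beats each rival — Erikson (18–3), Hale (14–7), Diaz (16–5), Jones (20–1), Khan (20–1) — so Ito is the Condorcet winner.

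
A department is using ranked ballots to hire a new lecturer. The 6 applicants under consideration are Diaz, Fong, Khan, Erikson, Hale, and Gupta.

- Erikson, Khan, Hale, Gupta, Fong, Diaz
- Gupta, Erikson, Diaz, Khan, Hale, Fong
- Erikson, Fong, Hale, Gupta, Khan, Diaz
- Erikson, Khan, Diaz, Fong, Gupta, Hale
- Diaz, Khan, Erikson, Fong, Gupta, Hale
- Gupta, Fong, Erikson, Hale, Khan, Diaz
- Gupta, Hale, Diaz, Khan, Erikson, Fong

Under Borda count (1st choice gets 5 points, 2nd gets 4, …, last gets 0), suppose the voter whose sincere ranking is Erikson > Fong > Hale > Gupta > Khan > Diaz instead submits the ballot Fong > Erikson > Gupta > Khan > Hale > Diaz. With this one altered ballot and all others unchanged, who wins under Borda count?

Erikson

Borda totals with the altered ballot: Diaz 14, Fong 14, Khan 19, Erikson 25, Hale 11, Gupta 22.
The winner is unchanged: still Erikson.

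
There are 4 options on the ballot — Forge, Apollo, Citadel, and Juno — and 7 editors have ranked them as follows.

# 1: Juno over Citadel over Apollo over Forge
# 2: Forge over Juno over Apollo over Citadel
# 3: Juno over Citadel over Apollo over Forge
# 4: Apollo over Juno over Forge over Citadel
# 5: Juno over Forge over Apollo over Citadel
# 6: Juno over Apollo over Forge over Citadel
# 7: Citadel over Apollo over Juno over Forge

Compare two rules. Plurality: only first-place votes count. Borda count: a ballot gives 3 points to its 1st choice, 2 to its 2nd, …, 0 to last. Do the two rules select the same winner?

Plurality first-place counts: Forge 1, Apollo 1, Citadel 1, Juno 4 → Juno.
Borda totals: Forge 7, Apollo 11, Citadel 7, Juno 17 → Juno.
The two rules agree on Juno.

Yes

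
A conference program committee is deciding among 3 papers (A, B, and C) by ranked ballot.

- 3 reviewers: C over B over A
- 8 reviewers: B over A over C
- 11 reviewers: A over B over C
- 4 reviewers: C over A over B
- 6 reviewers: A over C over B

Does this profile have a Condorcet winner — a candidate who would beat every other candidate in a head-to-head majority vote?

Yes

Head-to-head results (32 voters total):
A vs B: A wins 21–11.
A vs C: A wins 25–7.
B vs C: B wins 19–13.
A beats each rival — B (21–11), C (25–7) — so A is the Condorcet winner.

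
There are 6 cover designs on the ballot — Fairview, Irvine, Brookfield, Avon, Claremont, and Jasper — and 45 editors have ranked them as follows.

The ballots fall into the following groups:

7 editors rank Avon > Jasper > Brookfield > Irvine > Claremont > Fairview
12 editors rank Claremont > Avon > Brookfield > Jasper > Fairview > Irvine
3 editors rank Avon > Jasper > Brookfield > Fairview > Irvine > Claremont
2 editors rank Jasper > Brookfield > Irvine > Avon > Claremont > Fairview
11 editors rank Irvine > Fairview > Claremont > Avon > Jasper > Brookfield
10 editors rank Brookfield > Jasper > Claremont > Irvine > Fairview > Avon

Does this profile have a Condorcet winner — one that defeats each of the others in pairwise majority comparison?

Head-to-head results (45 voters total):
Fairview vs Irvine: Irvine wins 30–15.
Fairview vs Brookfield: Brookfield wins 34–11.
Fairview vs Avon: Avon wins 24–21.
Fairview vs Claremont: Claremont wins 31–14.
Fairview vs Jasper: Jasper wins 34–11.
Irvine vs Brookfield: Brookfield wins 34–11.
Irvine vs Avon: Irvine wins 23–22.
Irvine vs Claremont: Irvine wins 23–22.
Irvine vs Jasper: Jasper wins 34–11.
Brookfield vs Avon: Avon wins 33–12.
Brookfield vs Claremont: Claremont wins 23–22.
Brookfield vs Jasper: Jasper wins 23–22.
Avon vs Claremont: Claremont wins 33–12.
Avon vs Jasper: Avon wins 33–12.
Claremont vs Jasper: Claremont wins 23–22.
No candidate beats all others: Irvine beats Avon beats Brookfield beats Irvine, a majority cycle.

No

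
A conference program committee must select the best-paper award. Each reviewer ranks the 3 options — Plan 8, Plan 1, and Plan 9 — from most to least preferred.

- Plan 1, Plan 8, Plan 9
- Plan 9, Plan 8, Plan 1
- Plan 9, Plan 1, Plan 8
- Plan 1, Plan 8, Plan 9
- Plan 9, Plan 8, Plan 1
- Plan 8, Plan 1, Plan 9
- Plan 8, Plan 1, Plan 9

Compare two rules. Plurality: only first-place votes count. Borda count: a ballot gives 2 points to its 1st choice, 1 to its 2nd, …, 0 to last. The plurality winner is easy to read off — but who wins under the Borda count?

Plan 8

Plurality first-place counts: Plan 8 2, Plan 1 2, Plan 9 3 → Plan 9.
Borda totals: Plan 8 8, Plan 1 7, Plan 9 6 → Plan 8.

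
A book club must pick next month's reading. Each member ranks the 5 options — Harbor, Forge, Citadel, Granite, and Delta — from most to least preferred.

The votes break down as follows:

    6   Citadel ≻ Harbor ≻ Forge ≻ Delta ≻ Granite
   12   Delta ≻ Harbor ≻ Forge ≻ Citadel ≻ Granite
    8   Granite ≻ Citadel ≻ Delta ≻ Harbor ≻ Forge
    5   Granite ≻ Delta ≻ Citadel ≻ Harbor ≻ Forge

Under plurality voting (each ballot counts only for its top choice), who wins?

First-place vote totals:
  Harbor: 0
  Forge: 0
  Citadel: 6
  Granite: 13
  Delta: 12
Granite has the most first-place votes.

Granite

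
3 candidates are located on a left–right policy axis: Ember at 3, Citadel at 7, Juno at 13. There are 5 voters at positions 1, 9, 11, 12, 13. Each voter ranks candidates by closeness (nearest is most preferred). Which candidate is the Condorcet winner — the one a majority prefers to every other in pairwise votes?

Juno

With single-peaked preferences on a line, the Condorcet winner is the candidate closest to the median voter.
The median voter (position 11) is closest to Juno at 13.
Check: Juno vs Ember — voters closer to Juno: 4 of 5.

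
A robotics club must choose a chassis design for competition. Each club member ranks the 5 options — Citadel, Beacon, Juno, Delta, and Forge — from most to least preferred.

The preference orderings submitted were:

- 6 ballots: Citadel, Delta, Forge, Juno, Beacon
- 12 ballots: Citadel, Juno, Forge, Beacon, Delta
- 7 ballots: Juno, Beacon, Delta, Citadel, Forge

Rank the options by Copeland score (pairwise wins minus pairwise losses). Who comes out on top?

Pairwise results:
  Citadel vs Beacon: Citadel wins 18–7.
  Citadel vs Juno: Citadel wins 18–7.
  Citadel vs Delta: Citadel wins 18–7.
  Citadel vs Forge: Citadel wins 25–0.
  Beacon vs Juno: Juno wins 25–0.
  Beacon vs Delta: Beacon wins 19–6.
  Beacon vs Forge: Forge wins 18–7.
  Juno vs Delta: Juno wins 19–6.
  Juno vs Forge: Juno wins 19–6.
  Delta vs Forge: Delta wins 13–12.
Copeland scores (wins − losses):
  Citadel: 4 − 0 = 4
  Beacon: 1 − 3 = -2
  Juno: 3 − 1 = 2
  Delta: 1 − 3 = -2
  Forge: 1 − 3 = -2
Citadel has the best Copeland score.

Citadel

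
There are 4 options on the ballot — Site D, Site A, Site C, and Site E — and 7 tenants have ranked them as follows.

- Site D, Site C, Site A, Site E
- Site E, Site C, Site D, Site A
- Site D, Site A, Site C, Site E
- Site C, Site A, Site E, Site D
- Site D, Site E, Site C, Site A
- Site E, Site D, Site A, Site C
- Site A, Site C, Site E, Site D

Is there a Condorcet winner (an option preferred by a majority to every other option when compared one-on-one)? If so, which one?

None — there is no Condorcet winner

Head-to-head results (7 voters total):
Site D vs Site A: Site D wins 5–2.
Site D vs Site C: Site D wins 4–3.
Site D vs Site E: Site E wins 4–3.
Site A vs Site C: Site C wins 4–3.
Site A vs Site E: Site A wins 4–3.
Site C vs Site E: Site C wins 4–3.
No candidate beats all others: Site D beats Site A beats Site E beats Site D, a majority cycle.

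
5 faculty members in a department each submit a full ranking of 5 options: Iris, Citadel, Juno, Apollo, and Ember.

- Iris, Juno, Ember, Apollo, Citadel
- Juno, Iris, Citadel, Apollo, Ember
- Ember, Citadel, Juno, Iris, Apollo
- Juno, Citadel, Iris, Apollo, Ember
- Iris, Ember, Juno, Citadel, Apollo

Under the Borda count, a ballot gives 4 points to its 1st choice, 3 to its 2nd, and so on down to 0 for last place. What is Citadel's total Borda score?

Borda scores:
  Iris: 4 + 3 + 1 + 2 + 4 = 14
  Citadel: 0 + 2 + 3 + 3 + 1 = 9
  Juno: 3 + 4 + 2 + 4 + 2 = 15
  Apollo: 1 + 1 + 0 + 1 + 0 = 3
  Ember: 2 + 0 + 4 + 0 + 3 = 9

9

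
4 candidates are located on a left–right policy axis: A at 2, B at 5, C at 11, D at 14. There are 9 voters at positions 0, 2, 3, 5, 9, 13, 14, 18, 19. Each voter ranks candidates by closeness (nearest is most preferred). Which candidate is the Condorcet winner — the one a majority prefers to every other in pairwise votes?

With single-peaked preferences on a line, the Condorcet winner is the candidate closest to the median voter.
The median voter (position 9) is closest to C at 11.
Check: C vs A — voters closer to C: 5 of 9.

C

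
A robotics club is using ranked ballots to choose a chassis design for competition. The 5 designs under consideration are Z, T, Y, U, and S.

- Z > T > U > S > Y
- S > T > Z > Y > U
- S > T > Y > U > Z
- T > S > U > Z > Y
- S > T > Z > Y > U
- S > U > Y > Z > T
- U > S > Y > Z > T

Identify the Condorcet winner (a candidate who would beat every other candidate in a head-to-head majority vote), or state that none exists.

Head-to-head results (7 voters total):
Z vs T: T wins 4–3.
Z vs Y: Z wins 4–3.
Z vs U: U wins 4–3.
Z vs S: S wins 6–1.
T vs Y: T wins 5–2.
T vs U: T wins 5–2.
T vs S: S wins 5–2.
Y vs U: U wins 4–3.
Y vs S: S wins 7–0.
U vs S: S wins 5–2.
S beats each rival — Z (6–1), T (5–2), Y (7–0), U (5–2) — so S is the Condorcet winner.

S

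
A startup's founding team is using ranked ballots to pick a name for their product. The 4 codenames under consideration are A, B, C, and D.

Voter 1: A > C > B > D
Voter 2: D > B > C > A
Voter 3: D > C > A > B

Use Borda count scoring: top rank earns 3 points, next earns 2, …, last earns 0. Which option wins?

Borda scores:
  A: 3 + 0 + 1 = 4
  B: 1 + 2 + 0 = 3
  C: 2 + 1 + 2 = 5
  D: 0 + 3 + 3 = 6
D has the highest total.

D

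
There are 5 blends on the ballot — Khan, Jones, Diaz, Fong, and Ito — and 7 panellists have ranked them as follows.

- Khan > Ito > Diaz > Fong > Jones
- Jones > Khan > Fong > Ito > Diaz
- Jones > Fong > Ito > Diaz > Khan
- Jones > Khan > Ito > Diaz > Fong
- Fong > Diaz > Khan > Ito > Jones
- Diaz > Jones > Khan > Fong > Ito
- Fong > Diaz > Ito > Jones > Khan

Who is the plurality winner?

Jones

First-place vote totals:
  Khan: 1
  Jones: 3
  Diaz: 1
  Fong: 2
  Ito: 0
Jones has the most first-place votes.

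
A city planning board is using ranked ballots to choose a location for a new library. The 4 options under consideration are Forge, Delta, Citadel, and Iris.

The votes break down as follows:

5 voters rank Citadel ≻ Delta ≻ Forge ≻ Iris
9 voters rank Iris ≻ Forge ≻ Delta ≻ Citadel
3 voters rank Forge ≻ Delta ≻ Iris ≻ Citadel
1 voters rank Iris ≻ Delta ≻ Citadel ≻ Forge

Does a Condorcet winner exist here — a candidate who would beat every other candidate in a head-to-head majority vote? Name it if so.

Head-to-head results (18 voters total):
Forge vs Delta: Forge wins 12–6.
Forge vs Citadel: Forge wins 12–6.
Forge vs Iris: Iris wins 10–8.
Delta vs Citadel: Delta wins 13–5.
Delta vs Iris: Iris wins 10–8.
Citadel vs Iris: Iris wins 13–5.
Iris beats each rival — Forge (10–8), Delta (10–8), Citadel (13–5) — so Iris is the Condorcet winner.

Iris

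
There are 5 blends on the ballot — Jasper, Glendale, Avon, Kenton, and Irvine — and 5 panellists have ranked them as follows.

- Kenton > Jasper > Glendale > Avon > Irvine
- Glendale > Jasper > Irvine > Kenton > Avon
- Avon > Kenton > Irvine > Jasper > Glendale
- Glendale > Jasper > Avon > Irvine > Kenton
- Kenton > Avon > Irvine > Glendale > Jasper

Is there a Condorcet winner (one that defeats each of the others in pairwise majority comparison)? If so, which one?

Head-to-head results (5 voters total):
Jasper vs Glendale: Glendale wins 3–2.
Jasper vs Avon: Jasper wins 3–2.
Jasper vs Kenton: Kenton wins 3–2.
Jasper vs Irvine: Jasper wins 3–2.
Glendale vs Avon: Glendale wins 3–2.
Glendale vs Kenton: Kenton wins 3–2.
Glendale vs Irvine: Glendale wins 3–2.
Avon vs Kenton: Kenton wins 3–2.
Avon vs Irvine: Avon wins 4–1.
Kenton vs Irvine: Kenton wins 3–2.
Kenton beats each rival — Jasper (3–2), Glendale (3–2), Avon (3–2), Irvine (3–2) — so Kenton is the Condorcet winner.

Kenton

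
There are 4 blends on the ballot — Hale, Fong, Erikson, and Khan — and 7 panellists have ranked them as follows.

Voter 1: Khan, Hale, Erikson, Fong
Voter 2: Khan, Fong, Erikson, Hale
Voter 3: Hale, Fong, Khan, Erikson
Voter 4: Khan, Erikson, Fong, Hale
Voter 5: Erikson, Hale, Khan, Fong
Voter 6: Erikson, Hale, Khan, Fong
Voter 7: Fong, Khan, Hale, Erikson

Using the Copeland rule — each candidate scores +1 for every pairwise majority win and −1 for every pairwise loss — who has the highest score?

Khan

Pairwise results:
  Hale vs Fong: Hale wins 4–3.
  Hale vs Erikson: Erikson wins 4–3.
  Hale vs Khan: Khan wins 4–3.
  Fong vs Erikson: Erikson wins 4–3.
  Fong vs Khan: Khan wins 5–2.
  Erikson vs Khan: Khan wins 5–2.
Copeland scores (wins − losses):
  Hale: 1 − 2 = -1
  Fong: 0 − 3 = -3
  Erikson: 2 − 1 = 1
  Khan: 3 − 0 = 3
Khan has the best Copeland score.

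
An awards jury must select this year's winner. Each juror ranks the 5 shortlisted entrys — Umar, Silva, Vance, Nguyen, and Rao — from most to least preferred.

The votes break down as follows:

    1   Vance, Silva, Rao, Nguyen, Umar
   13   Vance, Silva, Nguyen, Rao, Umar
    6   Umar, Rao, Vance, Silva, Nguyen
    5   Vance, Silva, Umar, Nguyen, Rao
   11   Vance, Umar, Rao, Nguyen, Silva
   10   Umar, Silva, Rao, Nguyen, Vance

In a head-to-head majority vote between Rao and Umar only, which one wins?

Umar

Ballots ranking Rao above Umar: 1+13 = 14.
Ballots ranking Umar above Rao: 6+5+11+10 = 32.
Umar wins the head-to-head, 32–14.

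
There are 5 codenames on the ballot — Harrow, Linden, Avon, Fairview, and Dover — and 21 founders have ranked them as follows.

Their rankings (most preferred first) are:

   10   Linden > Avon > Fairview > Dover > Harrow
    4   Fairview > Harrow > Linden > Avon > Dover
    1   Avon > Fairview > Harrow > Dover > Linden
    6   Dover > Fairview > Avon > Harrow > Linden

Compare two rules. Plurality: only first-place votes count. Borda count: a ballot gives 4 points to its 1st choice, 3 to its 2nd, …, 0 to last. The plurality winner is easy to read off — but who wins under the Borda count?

Fairview

Plurality first-place counts: Harrow 0, Linden 10, Avon 1, Fairview 4, Dover 6 → Linden.
Borda totals: Harrow 20, Linden 48, Avon 50, Fairview 57, Dover 35 → Fairview.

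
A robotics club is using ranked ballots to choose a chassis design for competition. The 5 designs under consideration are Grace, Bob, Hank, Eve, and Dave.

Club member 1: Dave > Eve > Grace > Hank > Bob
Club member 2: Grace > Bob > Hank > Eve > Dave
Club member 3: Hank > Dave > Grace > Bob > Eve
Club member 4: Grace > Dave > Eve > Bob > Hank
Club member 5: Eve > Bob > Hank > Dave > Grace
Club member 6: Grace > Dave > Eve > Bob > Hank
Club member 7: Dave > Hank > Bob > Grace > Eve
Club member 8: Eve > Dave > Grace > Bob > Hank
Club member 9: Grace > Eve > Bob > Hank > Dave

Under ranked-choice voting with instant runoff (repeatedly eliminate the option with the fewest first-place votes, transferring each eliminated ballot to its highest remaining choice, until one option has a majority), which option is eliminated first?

Round 1: Grace 4, Eve 2, Dave 2, Hank 1, Bob 0. Bob has the fewest and is eliminated.
Round 2: Grace 4, Eve 2, Dave 2, Hank 1. Hank has the fewest and is eliminated.
Round 3: Grace 4, Dave 3, Eve 2. Eve has the fewest and is eliminated.
Round 4: Dave 5, Grace 4. Dave has a majority.

Bob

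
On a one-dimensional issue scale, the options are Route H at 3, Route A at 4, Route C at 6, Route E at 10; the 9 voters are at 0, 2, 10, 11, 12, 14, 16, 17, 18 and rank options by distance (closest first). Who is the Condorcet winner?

With single-peaked preferences on a line, the Condorcet winner is the candidate closest to the median voter.
The median voter (position 12) is closest to Route E at 10.
Check: Route E vs Route H — voters closer to Route E: 7 of 9.

Route E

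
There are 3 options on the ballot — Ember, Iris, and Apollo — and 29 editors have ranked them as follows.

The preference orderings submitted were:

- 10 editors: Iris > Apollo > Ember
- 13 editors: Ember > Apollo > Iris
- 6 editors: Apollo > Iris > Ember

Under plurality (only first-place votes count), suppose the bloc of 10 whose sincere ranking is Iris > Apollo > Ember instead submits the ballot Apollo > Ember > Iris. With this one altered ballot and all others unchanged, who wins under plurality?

Apollo

First-place totals with the altered ballot: Ember 13, Iris 0, Apollo 16.
The switch changes the winner from Ember to Apollo.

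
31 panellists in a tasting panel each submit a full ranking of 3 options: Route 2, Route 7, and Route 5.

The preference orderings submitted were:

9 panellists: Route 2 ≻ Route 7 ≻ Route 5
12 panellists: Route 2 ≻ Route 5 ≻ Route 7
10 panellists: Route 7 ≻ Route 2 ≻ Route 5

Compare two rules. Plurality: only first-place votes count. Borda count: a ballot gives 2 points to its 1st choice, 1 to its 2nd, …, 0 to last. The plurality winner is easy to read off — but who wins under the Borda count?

Route 2

Plurality first-place counts: Route 2 21, Route 7 10, Route 5 0 → Route 2.
Borda totals: Route 2 52, Route 7 29, Route 5 12 → Route 2.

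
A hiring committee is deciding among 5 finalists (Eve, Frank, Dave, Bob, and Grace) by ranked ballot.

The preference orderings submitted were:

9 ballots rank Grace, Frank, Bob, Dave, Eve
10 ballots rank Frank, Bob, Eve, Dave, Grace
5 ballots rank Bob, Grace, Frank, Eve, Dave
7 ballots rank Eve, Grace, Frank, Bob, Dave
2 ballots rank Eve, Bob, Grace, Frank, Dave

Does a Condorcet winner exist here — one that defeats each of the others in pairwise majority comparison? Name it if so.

Head-to-head results (33 voters total):
Eve vs Frank: Frank wins 24–9.
Eve vs Dave: Eve wins 24–9.
Eve vs Bob: Bob wins 24–9.
Eve vs Grace: Eve wins 19–14.
Frank vs Dave: Frank wins 33–0.
Frank vs Bob: Frank wins 26–7.
Frank vs Grace: Grace wins 23–10.
Dave vs Bob: Bob wins 33–0.
Dave vs Grace: Grace wins 23–10.
Bob vs Grace: Bob wins 17–16.
No candidate beats all others: Eve beats Grace beats Frank beats Eve, a majority cycle.

None — there is no Condorcet winner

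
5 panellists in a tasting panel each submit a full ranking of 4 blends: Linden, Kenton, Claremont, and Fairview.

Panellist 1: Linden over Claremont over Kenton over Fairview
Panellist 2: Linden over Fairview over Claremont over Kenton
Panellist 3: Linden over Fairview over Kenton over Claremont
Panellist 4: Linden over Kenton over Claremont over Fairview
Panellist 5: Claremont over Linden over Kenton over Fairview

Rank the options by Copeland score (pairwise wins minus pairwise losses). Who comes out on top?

Pairwise results:
  Linden vs Kenton: Linden wins 5–0.
  Linden vs Claremont: Linden wins 4–1.
  Linden vs Fairview: Linden wins 5–0.
  Kenton vs Claremont: Claremont wins 3–2.
  Kenton vs Fairview: Kenton wins 3–2.
  Claremont vs Fairview: Claremont wins 3–2.
Copeland scores (wins − losses):
  Linden: 3 − 0 = 3
  Kenton: 1 − 2 = -1
  Claremont: 2 − 1 = 1
  Fairview: 0 − 3 = -3
Linden has the best Copeland score.

Linden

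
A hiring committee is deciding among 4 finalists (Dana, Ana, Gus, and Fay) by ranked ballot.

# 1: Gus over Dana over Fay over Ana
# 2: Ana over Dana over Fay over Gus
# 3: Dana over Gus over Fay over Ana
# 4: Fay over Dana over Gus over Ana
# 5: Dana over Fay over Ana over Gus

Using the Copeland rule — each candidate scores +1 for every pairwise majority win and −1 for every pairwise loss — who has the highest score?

Pairwise results:
  Dana vs Ana: Dana wins 4–1.
  Dana vs Gus: Dana wins 4–1.
  Dana vs Fay: Dana wins 4–1.
  Ana vs Gus: Gus wins 3–2.
  Ana vs Fay: Fay wins 4–1.
  Gus vs Fay: Fay wins 3–2.
Copeland scores (wins − losses):
  Dana: 3 − 0 = 3
  Ana: 0 − 3 = -3
  Gus: 1 − 2 = -1
  Fay: 2 − 1 = 1
Dana has the best Copeland score.

Dana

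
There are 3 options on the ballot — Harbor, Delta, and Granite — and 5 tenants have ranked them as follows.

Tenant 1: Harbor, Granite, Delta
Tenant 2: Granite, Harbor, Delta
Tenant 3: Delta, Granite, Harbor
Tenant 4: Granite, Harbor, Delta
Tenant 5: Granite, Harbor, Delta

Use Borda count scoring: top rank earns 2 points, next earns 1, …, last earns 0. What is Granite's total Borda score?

8

Borda scores:
  Harbor: 2 + 1 + 0 + 1 + 1 = 5
  Delta: 0 + 0 + 2 + 0 + 0 = 2
  Granite: 1 + 2 + 1 + 2 + 2 = 8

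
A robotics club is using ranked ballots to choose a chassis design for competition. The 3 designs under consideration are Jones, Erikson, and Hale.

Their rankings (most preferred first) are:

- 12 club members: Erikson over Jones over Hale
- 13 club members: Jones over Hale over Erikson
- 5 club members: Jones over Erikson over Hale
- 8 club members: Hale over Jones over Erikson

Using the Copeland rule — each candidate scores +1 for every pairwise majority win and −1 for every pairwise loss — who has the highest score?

Jones

Pairwise results:
  Jones vs Erikson: Jones wins 26–12.
  Jones vs Hale: Jones wins 30–8.
  Erikson vs Hale: Hale wins 21–17.
Copeland scores (wins − losses):
  Jones: 2 − 0 = 2
  Erikson: 0 − 2 = -2
  Hale: 1 − 1 = 0
Jones has the best Copeland score.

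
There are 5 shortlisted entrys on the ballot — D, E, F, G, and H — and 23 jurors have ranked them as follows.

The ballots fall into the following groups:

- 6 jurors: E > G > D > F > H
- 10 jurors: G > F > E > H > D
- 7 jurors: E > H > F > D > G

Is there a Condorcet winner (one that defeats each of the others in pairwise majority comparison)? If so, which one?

Head-to-head results (23 voters total):
D vs E: E wins 23–0.
D vs F: F wins 17–6.
D vs G: G wins 16–7.
D vs H: H wins 17–6.
E vs F: E wins 13–10.
E vs G: E wins 13–10.
E vs H: E wins 23–0.
F vs G: G wins 16–7.
F vs H: F wins 16–7.
G vs H: G wins 16–7.
E beats each rival — D (23–0), F (13–10), G (13–10), H (23–0) — so E is the Condorcet winner.

E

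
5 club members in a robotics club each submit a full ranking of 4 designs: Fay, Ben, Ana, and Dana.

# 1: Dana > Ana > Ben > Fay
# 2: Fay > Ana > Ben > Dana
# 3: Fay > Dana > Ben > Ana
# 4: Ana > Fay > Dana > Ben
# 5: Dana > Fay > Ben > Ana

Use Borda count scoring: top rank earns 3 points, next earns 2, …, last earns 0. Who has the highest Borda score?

Borda scores:
  Fay: 0 + 3 + 3 + 2 + 2 = 10
  Ben: 1 + 1 + 1 + 0 + 1 = 4
  Ana: 2 + 2 + 0 + 3 + 0 = 7
  Dana: 3 + 0 + 2 + 1 + 3 = 9
Fay has the highest total.

Fay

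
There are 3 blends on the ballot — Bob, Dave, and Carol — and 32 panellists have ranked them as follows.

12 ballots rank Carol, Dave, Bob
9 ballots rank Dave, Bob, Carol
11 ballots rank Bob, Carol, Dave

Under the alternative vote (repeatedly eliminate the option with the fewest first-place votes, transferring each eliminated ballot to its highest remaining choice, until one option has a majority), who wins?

Bob

Round 1: Carol 12, Bob 11, Dave 9. Dave has the fewest and is eliminated.
Round 2: Bob 20, Carol 12. Bob has a majority.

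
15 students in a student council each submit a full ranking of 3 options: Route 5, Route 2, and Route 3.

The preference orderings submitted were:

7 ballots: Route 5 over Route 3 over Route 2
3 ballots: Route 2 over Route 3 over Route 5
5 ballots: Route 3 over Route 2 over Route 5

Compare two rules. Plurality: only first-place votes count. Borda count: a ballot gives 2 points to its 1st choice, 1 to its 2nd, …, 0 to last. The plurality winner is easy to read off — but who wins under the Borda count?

Plurality first-place counts: Route 5 7, Route 2 3, Route 3 5 → Route 5.
Borda totals: Route 5 14, Route 2 11, Route 3 20 → Route 3.

Route 3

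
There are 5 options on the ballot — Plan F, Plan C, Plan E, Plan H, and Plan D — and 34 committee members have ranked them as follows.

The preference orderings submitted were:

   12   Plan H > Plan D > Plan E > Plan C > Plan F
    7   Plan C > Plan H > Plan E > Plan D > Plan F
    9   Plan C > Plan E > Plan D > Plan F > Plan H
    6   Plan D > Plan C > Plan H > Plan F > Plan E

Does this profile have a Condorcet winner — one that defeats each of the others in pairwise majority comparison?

No

Head-to-head results (34 voters total):
Plan F vs Plan C: Plan C wins 34–0.
Plan F vs Plan E: Plan E wins 28–6.
Plan F vs Plan H: Plan H wins 25–9.
Plan F vs Plan D: Plan D wins 34–0.
Plan C vs Plan E: Plan C wins 22–12.
Plan C vs Plan H: Plan C wins 22–12.
Plan C vs Plan D: Plan D wins 18–16.
Plan E vs Plan H: Plan H wins 25–9.
Plan E vs Plan D: Plan D wins 18–16.
Plan H vs Plan D: Plan H wins 19–15.
No candidate beats all others: Plan C beats Plan H beats Plan D beats Plan C, a majority cycle.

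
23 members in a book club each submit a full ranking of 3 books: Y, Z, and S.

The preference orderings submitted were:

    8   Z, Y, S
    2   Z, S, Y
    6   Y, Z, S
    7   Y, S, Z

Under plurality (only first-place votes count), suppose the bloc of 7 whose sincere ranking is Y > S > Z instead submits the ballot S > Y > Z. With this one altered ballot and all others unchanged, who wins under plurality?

First-place totals with the altered ballot: Y 6, Z 10, S 7.
The switch changes the winner from Y to Z.

Z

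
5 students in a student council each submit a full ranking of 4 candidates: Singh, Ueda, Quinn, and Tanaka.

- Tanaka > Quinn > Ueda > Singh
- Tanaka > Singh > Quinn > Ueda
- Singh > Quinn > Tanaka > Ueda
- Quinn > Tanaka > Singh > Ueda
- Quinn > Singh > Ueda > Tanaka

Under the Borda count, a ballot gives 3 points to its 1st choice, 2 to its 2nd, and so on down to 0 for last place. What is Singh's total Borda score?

8

Borda scores:
  Singh: 0 + 2 + 3 + 1 + 2 = 8
  Ueda: 1 + 0 + 0 + 0 + 1 = 2
  Quinn: 2 + 1 + 2 + 3 + 3 = 11
  Tanaka: 3 + 3 + 1 + 2 + 0 = 9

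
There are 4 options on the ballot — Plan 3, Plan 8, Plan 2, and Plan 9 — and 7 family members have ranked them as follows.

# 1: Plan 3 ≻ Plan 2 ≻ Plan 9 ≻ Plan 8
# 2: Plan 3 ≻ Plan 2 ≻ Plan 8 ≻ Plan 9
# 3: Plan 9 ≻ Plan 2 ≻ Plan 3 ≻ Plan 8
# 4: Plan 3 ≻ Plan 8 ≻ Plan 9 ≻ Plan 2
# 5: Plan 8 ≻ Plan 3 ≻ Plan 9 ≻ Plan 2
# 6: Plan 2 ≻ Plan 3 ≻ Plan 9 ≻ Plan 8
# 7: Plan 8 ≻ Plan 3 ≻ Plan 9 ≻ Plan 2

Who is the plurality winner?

Plan 3

First-place vote totals:
  Plan 3: 3
  Plan 8: 2
  Plan 2: 1
  Plan 9: 1
Plan 3 has the most first-place votes.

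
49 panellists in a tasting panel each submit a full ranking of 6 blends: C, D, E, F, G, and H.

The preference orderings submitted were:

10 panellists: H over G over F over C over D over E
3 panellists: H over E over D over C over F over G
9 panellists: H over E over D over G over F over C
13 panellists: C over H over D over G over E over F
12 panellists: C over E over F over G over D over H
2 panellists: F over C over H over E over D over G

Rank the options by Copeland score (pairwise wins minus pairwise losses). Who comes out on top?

Pairwise results:
  C vs D: C wins 37–12.
  C vs E: C wins 37–12.
  C vs F: C wins 28–21.
  C vs G: C wins 30–19.
  C vs H: C wins 27–22.
  D vs E: E wins 26–23.
  D vs F: D wins 25–24.
  D vs G: D wins 27–22.
  D vs H: H wins 37–12.
  E vs F: E wins 37–12.
  E vs G: E wins 26–23.
  E vs H: H wins 37–12.
  F vs G: G wins 32–17.
  F vs H: H wins 35–14.
  G vs H: H wins 37–12.
Copeland scores (wins − losses):
  C: 5 − 0 = 5
  D: 2 − 3 = -1
  E: 3 − 2 = 1
  F: 0 − 5 = -5
  G: 1 − 4 = -3
  H: 4 − 1 = 3
C has the best Copeland score.

C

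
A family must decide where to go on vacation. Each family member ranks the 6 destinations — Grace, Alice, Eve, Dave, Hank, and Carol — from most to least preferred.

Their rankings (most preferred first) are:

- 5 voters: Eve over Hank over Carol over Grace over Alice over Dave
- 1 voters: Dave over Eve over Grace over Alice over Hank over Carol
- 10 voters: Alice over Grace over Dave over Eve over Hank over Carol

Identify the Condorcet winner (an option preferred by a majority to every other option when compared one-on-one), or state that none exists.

Head-to-head results (16 voters total):
Grace vs Alice: Alice wins 10–6.
Grace vs Eve: Grace wins 10–6.
Grace vs Dave: Grace wins 15–1.
Grace vs Hank: Grace wins 11–5.
Grace vs Carol: Grace wins 11–5.
Alice vs Eve: Alice wins 10–6.
Alice vs Dave: Alice wins 15–1.
Alice vs Hank: Alice wins 11–5.
Alice vs Carol: Alice wins 11–5.
Eve vs Dave: Dave wins 11–5.
Eve vs Hank: Eve wins 16–0.
Eve vs Carol: Eve wins 16–0.
Dave vs Hank: Dave wins 11–5.
Dave vs Carol: Dave wins 11–5.
Hank vs Carol: Hank wins 16–0.
Alice beats each rival — Grace (10–6), Eve (10–6), Dave (15–1), Hank (11–5), Carol (11–5) — so Alice is the Condorcet winner.

Alice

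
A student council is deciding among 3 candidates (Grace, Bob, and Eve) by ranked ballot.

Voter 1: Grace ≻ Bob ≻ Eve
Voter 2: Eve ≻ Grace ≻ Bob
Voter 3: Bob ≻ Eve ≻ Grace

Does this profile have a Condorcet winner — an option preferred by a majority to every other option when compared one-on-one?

No

Head-to-head results (3 voters total):
Grace vs Bob: Grace wins 2–1.
Grace vs Eve: Eve wins 2–1.
Bob vs Eve: Bob wins 2–1.
No candidate beats all others: Grace beats Bob beats Eve beats Grace, a majority cycle.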